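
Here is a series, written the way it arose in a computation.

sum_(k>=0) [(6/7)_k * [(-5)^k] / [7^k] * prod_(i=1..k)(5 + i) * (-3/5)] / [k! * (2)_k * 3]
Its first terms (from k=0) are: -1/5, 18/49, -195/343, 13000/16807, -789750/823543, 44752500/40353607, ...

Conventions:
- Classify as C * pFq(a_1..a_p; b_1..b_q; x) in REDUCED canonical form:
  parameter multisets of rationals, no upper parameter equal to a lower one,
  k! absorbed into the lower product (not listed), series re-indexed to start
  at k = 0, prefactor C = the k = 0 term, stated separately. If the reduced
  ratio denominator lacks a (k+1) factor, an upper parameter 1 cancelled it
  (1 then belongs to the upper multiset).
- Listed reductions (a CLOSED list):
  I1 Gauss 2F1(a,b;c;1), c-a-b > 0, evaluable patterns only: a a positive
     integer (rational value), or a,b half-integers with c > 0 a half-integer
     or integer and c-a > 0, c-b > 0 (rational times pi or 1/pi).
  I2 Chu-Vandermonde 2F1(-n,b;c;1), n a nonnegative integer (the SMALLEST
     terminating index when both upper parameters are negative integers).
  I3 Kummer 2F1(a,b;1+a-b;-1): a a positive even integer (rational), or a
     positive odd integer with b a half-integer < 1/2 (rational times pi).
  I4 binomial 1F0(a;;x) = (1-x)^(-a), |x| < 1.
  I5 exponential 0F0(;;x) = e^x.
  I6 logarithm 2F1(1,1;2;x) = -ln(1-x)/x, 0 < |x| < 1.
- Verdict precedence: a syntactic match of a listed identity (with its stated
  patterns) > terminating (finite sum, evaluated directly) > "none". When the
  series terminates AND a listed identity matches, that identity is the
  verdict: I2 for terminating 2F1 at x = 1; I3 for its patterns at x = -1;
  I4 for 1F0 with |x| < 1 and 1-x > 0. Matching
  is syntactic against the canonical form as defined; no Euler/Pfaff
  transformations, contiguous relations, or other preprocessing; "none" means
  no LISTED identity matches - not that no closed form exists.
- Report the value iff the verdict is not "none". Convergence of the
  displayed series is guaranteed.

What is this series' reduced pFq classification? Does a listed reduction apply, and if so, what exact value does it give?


This is -1/5 * 2F1(6/7, 6; 2; -5/7) in reduced canonical form. Verdict: none here - no I1-I6 shape fits x = -5/7 with lower {2}.

First insight: t_0 being -1/5, the constant factors (C = -1/5) combine into one prefactor.
Term ratio: r(k) = (-5/7) * (k+6/7) (k+6) / [(k+2) (k+1)] - rational in k. x = (-5/7); t_0 = -1/5; negate the roots.


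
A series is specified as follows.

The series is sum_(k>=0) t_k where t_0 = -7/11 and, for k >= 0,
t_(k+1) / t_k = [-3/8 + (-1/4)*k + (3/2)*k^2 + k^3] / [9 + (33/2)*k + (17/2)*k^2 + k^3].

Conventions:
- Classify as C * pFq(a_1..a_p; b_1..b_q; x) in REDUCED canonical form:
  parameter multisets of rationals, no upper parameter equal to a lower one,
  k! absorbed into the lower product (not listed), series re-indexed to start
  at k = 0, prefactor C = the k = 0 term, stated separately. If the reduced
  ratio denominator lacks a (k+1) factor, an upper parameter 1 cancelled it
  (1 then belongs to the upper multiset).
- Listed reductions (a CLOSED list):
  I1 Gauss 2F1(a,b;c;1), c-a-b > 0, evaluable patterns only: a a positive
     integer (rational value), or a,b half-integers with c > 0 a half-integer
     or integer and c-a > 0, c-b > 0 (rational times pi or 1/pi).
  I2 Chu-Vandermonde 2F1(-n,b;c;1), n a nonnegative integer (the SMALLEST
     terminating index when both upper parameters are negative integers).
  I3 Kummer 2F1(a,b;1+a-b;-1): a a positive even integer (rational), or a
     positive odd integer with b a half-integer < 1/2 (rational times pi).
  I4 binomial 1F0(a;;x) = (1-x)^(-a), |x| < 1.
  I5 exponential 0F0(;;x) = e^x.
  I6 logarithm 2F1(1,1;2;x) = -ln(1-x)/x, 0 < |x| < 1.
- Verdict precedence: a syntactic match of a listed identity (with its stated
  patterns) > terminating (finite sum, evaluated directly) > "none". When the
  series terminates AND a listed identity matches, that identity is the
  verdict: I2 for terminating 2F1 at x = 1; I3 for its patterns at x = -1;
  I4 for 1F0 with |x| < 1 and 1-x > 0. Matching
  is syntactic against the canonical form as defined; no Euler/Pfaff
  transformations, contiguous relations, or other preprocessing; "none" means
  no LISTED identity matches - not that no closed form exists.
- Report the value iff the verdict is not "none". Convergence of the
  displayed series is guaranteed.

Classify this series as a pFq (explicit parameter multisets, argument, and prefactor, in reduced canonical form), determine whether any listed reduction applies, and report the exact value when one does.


Reduced: x = 1, 2F1, upper = {-1/2, 1/2}, lower = {6}, C = -7/11. Verdict (x = 1): Gauss (I1, half-integer pattern) applies (x = 1; upper {-1/2, 1/2} half-integers, c = 6 in the evaluable pattern). Hence: (-131072/68607) / pi.

Structural cue: t_0 = -7/11 here, and roots of the ratio polynomials (C = -7/11) are the negated parameters.
Term ratio: r(k) = 1 * (k-1/2) (k+1/2) / [(k+6) (k+1)] - rational; roots negated = parameters, x = 1, C = -7/11.


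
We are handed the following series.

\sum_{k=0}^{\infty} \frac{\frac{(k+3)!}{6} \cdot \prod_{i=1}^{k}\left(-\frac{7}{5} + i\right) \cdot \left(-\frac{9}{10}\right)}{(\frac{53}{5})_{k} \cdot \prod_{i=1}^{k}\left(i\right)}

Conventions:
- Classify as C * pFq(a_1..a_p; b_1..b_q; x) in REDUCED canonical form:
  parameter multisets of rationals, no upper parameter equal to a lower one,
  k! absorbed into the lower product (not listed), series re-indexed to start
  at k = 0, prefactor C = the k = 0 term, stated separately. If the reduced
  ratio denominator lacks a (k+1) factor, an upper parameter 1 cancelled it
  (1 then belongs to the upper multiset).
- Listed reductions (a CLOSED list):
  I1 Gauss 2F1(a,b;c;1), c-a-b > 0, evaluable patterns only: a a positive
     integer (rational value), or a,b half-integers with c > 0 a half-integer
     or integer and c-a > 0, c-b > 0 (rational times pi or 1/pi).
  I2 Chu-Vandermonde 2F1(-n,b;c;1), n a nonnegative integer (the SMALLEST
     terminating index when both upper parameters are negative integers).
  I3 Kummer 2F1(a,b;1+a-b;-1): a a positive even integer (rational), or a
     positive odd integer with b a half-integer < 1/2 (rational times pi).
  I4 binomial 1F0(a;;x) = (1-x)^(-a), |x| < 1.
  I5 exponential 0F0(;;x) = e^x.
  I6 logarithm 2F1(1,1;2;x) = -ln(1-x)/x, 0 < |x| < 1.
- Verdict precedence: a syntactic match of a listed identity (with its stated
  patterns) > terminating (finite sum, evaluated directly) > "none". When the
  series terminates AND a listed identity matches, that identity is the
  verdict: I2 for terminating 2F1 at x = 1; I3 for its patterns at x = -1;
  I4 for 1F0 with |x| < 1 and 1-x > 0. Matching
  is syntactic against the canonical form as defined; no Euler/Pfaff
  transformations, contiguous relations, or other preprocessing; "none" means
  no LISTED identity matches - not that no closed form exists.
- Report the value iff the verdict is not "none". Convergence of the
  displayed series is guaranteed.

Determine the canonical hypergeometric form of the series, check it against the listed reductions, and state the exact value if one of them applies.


The tell: t_0 = -\frac{9}{10} here, and the factorial ratio (C = -9/10, x = 1) (k+a-1)!/(a-1)! is a rising factorial (a)_k.
Consecutive-term ratio: r(k) = 1 * (k-\frac{2}{5}) (k+4) / [(k+\frac{53}{5}) (k+1)] - rational; roots negated = parameters, x = 1, C = -\frac{9}{10}.

This is -\frac{9}{10} * 2F1(-\frac{2}{5}, 4; \frac{53}{5}; 1) in reduced canonical form. Verdict: the Gauss summation I1 applies (x = 1: the Gamma ratio telescopes since c-a-b = 7 > 0 and a = 4 in Z>0). Hence: -\frac{80883}{109375}.


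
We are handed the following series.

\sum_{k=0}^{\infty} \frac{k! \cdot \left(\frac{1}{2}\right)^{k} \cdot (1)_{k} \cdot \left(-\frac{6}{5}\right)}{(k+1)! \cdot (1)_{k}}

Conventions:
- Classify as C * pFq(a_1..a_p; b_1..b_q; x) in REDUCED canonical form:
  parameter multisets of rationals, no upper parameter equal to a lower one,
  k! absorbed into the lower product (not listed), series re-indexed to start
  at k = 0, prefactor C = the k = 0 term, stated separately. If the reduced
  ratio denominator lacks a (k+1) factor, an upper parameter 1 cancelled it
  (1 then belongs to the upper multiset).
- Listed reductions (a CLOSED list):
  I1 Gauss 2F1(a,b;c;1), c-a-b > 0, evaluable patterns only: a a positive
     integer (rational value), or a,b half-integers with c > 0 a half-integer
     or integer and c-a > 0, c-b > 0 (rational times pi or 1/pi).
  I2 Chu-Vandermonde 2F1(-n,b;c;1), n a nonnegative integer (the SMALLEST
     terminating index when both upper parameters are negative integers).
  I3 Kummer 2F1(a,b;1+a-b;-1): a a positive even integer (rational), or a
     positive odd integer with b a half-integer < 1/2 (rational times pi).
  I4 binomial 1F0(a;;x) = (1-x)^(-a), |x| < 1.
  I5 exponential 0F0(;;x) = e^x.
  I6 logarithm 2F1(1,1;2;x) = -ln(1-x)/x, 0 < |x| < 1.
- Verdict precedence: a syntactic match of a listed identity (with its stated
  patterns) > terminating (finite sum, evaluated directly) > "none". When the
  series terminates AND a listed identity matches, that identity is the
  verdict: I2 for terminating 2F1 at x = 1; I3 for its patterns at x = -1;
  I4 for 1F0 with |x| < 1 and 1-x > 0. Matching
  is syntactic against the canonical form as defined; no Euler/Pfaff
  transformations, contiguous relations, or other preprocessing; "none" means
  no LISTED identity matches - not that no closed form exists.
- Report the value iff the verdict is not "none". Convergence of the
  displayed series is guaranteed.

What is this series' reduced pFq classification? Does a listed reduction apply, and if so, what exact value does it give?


At argument \frac{1}{2}: a 2F1 with upper {1, 1}, lower {2}, scaled by C = -\frac{6}{5}. Verdict: the logarithmic series (I6) fires (the logarithm: parameters (1,1;2), x = \frac{1}{2}). Sum: \frac{12}{5} \cdot \ln\left(\frac{1}{2}\right).

First insight: t_0 being -\frac{6}{5}, (1)_k (C = -6/5) is k! itself.
Step ratio: r(k) = \frac{1}{2} * (k+1) (k+1) / [(k+2) (k+1)] - rational in k, leading ratio \frac{1}{2}; with t_0 = -\frac{6}{5}, classification follows.


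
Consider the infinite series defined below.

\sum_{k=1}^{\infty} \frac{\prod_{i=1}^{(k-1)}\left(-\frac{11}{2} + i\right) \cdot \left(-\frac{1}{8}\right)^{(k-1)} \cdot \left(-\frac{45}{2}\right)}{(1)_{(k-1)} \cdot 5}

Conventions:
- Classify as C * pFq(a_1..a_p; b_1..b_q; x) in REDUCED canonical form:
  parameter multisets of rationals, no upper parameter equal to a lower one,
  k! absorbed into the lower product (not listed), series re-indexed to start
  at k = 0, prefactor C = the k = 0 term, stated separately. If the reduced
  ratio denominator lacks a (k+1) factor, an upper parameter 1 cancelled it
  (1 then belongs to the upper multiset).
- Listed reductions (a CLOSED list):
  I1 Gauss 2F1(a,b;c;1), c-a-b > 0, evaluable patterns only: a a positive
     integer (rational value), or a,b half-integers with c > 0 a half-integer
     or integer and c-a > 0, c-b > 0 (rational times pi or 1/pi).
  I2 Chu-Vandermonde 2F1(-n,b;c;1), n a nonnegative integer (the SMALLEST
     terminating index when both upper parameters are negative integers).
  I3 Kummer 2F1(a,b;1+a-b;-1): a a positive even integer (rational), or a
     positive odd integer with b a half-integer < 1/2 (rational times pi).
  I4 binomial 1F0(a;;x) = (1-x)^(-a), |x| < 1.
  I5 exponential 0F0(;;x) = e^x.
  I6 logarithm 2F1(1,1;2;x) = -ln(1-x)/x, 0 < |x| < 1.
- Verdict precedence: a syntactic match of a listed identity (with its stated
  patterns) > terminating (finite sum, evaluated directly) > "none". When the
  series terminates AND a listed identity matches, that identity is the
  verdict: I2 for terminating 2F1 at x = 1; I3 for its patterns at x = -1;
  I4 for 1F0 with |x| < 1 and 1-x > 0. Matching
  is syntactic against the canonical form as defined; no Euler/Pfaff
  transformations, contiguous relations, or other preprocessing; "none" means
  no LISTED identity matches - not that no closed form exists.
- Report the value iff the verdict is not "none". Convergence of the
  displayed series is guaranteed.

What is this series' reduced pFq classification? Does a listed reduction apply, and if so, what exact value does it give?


Prefactor -\frac{9}{2}, argument -\frac{1}{8}: 1F0 with upper {-\frac{9}{2}} over lower {-}. Verdict: the I4 binomial reduction matches (the 1F0 binomial series: exponent 9/2, x = -\frac{1}{8}). Sum: \left(-\frac{9}{2}\right) \cdot \left(\frac{9}{8}\right)^{\frac{9}{2}}.

First insight: x = -\frac{1}{8} and the running product (C = -9/2) telescopes to a rising factorial.
Step ratio: r(k) = -\frac{1}{8} * (k-\frac{9}{2}) / [(k+1)] - rational; roots negated = parameters, x = -\frac{1}{8}, C = -\frac{9}{2}.


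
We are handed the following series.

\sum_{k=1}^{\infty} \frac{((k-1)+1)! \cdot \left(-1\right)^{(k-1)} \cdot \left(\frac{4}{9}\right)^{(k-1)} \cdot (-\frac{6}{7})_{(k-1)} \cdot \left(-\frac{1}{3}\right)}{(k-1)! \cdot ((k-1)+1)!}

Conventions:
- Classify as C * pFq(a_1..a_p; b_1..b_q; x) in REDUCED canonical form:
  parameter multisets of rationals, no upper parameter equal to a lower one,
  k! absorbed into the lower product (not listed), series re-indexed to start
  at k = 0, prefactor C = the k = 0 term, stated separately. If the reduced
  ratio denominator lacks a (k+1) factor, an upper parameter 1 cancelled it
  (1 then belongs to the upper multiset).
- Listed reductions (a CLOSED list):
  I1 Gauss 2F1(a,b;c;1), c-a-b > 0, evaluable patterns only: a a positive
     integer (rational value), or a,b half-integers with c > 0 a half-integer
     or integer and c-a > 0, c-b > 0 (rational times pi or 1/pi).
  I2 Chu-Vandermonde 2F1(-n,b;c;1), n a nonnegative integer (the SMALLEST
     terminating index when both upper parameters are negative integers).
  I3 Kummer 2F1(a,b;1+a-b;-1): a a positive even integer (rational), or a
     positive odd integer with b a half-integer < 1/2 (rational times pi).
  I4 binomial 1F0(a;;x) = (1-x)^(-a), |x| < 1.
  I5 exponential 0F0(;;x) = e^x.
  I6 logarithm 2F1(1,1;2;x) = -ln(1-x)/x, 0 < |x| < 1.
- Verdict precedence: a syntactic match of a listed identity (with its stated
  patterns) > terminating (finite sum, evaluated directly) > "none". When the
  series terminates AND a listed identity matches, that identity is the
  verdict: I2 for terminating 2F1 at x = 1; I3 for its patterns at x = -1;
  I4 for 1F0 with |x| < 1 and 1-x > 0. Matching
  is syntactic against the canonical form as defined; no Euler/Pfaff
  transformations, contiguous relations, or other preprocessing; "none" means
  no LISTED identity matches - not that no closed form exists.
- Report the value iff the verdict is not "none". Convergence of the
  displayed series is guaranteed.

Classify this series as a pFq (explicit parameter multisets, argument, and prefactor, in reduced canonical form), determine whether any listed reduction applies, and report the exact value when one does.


Canonical form: C = -\frac{1}{3} times 1F0 with upper {-\frac{6}{7}}, lower {-}, x = -\frac{4}{9}. Verdict at x = -\frac{4}{9}: binomial (I4) matches (the 1F0 binomial series: exponent 6/7, x = -\frac{4}{9}). Its exact value is \left(-\frac{1}{3}\right) \cdot \left(\frac{13}{9}\right)^{\frac{6}{7}}.

The tell: with t_0 = -\frac{1}{3}, the factorial ratio (C = -1/3) (k+a-1)!/(a-1)! is a rising factorial (a)_k.
Ratio: r(k) = -\frac{4}{9} * (k-\frac{6}{7}) / [(k+1)] ; factor over Q: parameters, x = -\frac{4}{9}, and C = -\frac{1}{3}.


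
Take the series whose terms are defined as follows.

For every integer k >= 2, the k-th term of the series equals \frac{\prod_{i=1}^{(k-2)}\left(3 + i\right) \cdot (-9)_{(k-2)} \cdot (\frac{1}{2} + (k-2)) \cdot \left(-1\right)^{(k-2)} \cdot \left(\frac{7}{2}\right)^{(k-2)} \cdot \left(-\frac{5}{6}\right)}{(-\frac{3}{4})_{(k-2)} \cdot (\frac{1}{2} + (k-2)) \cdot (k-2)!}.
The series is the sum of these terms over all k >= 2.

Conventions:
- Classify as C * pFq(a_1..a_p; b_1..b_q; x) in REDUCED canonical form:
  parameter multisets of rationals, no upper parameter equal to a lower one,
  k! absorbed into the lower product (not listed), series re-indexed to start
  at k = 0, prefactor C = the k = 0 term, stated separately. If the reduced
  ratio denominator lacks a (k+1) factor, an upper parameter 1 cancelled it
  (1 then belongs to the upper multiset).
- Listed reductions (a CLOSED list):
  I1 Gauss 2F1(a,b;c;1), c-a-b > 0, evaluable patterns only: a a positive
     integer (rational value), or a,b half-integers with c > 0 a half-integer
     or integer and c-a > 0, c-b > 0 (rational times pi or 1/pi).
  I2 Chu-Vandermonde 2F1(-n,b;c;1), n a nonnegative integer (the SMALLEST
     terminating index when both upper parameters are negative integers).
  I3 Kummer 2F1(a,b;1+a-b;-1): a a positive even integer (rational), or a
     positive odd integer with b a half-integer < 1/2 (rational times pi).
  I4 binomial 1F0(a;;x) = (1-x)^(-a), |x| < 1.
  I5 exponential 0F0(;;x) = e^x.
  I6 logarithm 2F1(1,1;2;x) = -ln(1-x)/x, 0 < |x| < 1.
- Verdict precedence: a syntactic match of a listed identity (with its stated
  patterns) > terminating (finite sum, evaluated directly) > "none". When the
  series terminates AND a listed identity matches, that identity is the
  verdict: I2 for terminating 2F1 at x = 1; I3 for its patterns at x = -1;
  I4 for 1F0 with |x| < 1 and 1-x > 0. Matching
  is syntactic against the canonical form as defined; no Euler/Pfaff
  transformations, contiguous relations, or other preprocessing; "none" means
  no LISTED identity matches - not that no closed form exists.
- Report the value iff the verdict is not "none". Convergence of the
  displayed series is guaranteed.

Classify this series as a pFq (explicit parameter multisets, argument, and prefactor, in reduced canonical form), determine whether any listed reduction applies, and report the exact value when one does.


The tell: t_0 being -\frac{5}{6}, k + 1/2 divides numerator and denominator alike; prefactor -5/6 after cancelling.
Step ratio: r(k) = -\frac{7}{2} * (k-9) (k+4) / [(k-\frac{3}{4}) (k+1)] - rational in k. x = -\frac{7}{2}; t_0 = -\frac{5}{6}; negate the roots.

Prefactor -\frac{5}{6}, argument -\frac{7}{2}: 2F1 with upper {-9, 4} over lower {-\frac{3}{4}}. Verdict: terminating - no listed pattern fits, but -9 in the upper list cuts the series at k = 9; direct evaluation. Its exact value is \frac{464956472887579}{38454}.


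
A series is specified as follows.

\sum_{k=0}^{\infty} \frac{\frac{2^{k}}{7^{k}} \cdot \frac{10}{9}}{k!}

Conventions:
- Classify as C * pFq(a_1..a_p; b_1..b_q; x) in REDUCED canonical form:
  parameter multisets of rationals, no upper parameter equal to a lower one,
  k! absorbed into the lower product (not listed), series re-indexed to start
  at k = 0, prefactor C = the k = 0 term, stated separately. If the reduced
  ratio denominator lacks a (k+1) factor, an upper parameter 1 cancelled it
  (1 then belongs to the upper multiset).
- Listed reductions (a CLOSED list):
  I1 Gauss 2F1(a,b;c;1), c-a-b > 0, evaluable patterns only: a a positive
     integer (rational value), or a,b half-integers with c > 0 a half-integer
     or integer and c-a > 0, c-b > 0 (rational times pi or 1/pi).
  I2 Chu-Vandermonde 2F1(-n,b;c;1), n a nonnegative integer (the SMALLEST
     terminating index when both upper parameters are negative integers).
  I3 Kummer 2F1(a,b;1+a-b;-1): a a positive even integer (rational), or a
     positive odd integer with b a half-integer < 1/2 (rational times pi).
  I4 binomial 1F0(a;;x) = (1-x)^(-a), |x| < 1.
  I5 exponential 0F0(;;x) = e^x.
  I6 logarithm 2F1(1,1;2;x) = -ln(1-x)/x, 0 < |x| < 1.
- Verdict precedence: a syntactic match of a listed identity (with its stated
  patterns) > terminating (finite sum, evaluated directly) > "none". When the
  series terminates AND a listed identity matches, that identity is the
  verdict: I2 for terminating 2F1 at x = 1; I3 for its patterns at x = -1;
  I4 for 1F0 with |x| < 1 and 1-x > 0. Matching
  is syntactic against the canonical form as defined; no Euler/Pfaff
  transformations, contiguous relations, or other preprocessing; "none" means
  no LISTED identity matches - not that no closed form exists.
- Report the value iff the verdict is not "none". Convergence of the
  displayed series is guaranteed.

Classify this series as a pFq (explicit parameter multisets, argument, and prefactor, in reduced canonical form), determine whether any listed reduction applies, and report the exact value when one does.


First insight: from the first term \frac{10}{9}: the two geometric factors (C = 10/9) combine into one argument.
Term ratio: r(k) = \frac{2}{7} * 1 / [(k+1)] - poly over poly, x = \frac{2}{7} from leading terms; C = \frac{10}{9} at k = 0.

Canonical form: C = \frac{10}{9} times 0F0 with upper {-}, lower {-}, x = \frac{2}{7}. Verdict: the exponential series (I5) matches (the 0F0 exponential series at x = \frac{2}{7}). Sum: \frac{10}{9} \cdot e^{\frac{2}{7}}.


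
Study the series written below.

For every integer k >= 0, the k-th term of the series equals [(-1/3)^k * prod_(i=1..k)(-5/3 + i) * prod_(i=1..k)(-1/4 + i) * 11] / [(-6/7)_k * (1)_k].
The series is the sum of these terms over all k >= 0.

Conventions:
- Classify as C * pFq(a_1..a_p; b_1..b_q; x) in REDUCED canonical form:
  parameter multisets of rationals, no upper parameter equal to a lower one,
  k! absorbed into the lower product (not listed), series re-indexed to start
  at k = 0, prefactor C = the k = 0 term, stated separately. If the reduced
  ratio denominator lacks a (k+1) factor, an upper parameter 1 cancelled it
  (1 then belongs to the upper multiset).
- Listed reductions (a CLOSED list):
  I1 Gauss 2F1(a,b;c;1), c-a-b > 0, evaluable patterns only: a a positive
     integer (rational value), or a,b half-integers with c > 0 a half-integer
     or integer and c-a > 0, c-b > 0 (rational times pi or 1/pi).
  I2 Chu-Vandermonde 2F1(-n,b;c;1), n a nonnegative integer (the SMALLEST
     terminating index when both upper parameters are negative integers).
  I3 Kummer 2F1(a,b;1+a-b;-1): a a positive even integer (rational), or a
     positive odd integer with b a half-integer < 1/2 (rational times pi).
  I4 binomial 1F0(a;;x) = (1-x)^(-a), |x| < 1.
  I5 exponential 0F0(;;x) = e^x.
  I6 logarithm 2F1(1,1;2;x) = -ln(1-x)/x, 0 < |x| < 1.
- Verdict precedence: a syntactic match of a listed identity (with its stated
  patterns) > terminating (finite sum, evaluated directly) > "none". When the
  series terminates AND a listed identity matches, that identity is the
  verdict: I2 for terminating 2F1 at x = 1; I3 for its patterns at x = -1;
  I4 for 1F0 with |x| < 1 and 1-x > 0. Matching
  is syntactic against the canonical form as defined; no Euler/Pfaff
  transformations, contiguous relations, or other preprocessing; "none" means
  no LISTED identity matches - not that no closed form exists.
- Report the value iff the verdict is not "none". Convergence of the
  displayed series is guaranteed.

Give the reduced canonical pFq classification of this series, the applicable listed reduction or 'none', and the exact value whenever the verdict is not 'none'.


At argument -1/3: a 2F1 with upper {-2/3, 3/4}, lower {-6/7}, scaled by C = 11. Verdict: none - this 2F1 at x = -1/3 matches no listed pattern, and upper {-2/3, 3/4} holds no stopper.

Key step: t_0 = 11 here, and the running product (C = 11) telescopes to a rising factorial.
Step ratio: r(k) = (-1/3) * (k-2/3) (k+3/4) / [(k-6/7) (k+1)] ; factor over Q: parameters, x = (-1/3), and C = 11.


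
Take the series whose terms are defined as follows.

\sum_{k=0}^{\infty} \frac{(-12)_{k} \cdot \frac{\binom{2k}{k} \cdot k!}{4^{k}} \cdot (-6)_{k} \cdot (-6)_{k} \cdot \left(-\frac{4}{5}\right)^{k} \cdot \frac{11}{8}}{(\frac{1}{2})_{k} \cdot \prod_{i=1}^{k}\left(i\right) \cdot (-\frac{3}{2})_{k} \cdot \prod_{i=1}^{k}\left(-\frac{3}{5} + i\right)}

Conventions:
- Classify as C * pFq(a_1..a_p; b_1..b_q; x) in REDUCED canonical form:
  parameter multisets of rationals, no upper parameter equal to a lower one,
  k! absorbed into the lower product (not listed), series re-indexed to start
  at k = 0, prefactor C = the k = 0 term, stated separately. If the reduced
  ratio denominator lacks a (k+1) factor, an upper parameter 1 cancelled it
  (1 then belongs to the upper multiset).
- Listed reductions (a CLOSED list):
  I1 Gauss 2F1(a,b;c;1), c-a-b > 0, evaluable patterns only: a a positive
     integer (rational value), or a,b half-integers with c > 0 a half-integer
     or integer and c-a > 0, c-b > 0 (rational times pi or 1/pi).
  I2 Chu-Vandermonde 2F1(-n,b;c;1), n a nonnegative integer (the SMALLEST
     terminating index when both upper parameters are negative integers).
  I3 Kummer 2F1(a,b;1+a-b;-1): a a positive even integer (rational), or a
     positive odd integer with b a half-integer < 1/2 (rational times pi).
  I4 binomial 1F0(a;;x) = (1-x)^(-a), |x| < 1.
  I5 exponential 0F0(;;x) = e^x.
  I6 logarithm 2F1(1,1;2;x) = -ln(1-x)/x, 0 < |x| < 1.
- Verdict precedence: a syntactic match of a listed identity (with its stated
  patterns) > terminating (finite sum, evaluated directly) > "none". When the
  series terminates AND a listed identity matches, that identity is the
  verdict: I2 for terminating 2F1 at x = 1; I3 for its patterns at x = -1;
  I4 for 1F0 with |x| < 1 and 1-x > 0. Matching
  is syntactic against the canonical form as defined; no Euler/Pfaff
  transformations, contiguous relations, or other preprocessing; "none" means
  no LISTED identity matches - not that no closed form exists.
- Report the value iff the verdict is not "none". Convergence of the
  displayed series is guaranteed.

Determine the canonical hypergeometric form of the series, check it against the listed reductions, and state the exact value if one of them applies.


The series (x = -\frac{4}{5}) is 3F2: upper {-12, -6, -6}, lower {-\frac{3}{2}, \frac{2}{5}}, prefactor \frac{11}{8}. Verdict: terminating (-6 upstairs). 7 nonzero terms in all; added directly. Sum: \frac{72744666775}{2856}.

First insight: with t_0 = \frac{11}{8}, the parameter 1/2 appears in both the upper and lower lists and cancels.
Step ratio: r(k) = -\frac{4}{5} * (k-12) (k-6) (k-6) / [(k-\frac{3}{2}) (k+\frac{2}{5}) (k+1)] - rational in k, leading ratio -\frac{4}{5}; with t_0 = \frac{11}{8}, classification follows.


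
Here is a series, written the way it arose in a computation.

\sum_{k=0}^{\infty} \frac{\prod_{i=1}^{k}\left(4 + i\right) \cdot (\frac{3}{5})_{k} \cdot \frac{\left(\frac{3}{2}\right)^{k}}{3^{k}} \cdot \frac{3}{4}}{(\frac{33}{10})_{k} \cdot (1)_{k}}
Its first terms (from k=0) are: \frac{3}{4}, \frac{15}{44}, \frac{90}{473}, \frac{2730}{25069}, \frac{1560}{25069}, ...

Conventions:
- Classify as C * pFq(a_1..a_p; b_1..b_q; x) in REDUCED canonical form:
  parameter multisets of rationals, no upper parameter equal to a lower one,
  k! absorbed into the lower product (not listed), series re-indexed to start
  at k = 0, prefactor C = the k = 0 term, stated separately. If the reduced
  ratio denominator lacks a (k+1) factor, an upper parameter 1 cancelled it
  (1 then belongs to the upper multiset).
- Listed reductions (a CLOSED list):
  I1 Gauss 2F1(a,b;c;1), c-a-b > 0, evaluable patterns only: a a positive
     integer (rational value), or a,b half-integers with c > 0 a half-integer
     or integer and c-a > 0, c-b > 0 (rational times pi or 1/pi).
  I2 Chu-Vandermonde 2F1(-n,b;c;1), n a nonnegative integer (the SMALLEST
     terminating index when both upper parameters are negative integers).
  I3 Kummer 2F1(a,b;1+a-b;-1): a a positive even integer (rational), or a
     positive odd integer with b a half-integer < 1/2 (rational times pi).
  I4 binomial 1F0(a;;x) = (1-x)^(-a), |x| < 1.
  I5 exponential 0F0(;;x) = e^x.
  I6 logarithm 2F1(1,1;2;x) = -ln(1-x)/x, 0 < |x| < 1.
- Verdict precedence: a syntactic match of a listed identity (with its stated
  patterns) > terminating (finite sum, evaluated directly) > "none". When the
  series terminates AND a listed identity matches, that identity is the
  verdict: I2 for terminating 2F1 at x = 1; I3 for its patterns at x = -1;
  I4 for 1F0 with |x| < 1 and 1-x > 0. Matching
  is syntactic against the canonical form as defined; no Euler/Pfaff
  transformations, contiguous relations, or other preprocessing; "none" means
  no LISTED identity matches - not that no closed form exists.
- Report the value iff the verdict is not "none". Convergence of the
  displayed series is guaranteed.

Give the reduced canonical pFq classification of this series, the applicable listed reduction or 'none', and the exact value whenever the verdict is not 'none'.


Structural cue: t_0 = \frac{3}{4} here, and (1)_k (C = 3/4) is k! itself.
Adjacent-term ratio: r(k) = \frac{1}{2} * (k+\frac{3}{5}) (k+5) / [(k+\frac{33}{10}) (k+1)] - poly over poly, x = \frac{1}{2} from leading terms; C = \frac{3}{4} at k = 0.

The series (x = \frac{1}{2}) is 2F1: upper {\frac{3}{5}, 5}, lower {\frac{33}{10}}, prefactor \frac{3}{4}. Verdict: none. No listed pattern accepts 2F1(\frac{3}{5}, 5; \frac{33}{10}; \frac{1}{2}).


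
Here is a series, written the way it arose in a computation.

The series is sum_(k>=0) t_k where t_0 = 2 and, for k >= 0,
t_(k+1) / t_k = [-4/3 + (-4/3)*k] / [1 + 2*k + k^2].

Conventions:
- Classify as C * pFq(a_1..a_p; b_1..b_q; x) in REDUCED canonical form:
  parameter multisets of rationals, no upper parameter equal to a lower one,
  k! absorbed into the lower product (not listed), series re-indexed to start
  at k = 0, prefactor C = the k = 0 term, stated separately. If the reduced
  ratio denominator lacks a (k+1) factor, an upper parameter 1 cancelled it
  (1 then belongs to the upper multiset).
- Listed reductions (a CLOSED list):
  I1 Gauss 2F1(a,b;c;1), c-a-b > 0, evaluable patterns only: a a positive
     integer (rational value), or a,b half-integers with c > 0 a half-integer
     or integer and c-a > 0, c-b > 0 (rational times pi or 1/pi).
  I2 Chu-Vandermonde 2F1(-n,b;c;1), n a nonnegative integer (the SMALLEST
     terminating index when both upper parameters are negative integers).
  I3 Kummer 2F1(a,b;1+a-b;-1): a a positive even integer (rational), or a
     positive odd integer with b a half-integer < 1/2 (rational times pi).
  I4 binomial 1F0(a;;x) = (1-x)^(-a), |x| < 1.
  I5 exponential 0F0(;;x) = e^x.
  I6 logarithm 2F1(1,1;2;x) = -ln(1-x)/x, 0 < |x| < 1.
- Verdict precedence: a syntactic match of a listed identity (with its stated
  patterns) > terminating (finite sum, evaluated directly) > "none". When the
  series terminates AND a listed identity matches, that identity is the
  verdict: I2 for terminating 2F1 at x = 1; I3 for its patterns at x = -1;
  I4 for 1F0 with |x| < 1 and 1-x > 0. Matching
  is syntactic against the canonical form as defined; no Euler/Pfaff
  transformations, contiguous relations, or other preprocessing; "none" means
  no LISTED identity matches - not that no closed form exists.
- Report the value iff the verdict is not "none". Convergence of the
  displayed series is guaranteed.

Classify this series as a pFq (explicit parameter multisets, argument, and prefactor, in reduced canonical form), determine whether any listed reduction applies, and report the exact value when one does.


The tell: x = (-4/3) and roots of the ratio polynomials (C = 2) are the negated parameters.
Adjacent-term ratio: r(k) = (-4/3) * 1 / [(k+1)] - rational; roots negated = parameters, x = (-4/3), C = 2.

Reduced: x = -4/3, 0F0, upper = {-}, lower = {-}, C = 2. Verdict: the I5 exponential reduction matches (the 0F0 exponential series at x = -4/3). Exact value: 2 * e^(-4/3).


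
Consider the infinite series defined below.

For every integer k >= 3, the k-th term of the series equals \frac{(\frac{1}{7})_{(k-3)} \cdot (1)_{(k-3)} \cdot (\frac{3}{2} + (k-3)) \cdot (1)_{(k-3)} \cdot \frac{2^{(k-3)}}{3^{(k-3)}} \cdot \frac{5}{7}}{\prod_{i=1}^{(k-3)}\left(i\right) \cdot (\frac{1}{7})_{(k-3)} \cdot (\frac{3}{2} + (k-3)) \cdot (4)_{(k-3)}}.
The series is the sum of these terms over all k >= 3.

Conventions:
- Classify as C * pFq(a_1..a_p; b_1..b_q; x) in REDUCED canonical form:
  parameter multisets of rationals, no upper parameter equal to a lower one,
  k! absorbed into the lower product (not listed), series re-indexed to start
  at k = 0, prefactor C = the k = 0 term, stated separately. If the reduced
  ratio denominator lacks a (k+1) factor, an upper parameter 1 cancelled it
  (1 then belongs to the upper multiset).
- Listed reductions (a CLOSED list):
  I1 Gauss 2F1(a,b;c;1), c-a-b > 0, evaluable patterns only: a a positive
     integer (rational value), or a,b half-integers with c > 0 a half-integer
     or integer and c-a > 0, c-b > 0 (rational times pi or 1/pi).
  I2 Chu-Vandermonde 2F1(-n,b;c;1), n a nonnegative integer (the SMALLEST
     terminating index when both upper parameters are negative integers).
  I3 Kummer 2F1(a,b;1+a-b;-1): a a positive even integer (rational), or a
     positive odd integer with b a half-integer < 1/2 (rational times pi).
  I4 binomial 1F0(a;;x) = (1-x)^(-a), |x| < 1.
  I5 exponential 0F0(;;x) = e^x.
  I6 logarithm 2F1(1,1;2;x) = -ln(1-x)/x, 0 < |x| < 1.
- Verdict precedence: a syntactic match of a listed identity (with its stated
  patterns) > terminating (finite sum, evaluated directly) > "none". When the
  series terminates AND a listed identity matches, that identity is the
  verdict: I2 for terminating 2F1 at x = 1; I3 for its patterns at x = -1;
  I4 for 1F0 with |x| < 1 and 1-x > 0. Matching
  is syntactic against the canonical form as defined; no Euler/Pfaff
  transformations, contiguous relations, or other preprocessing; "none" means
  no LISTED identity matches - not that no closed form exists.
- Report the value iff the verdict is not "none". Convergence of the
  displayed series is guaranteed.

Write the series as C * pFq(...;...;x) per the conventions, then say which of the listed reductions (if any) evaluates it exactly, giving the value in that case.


Reduced: x = \frac{2}{3}, 2F1, upper = {1, 1}, lower = {4}, C = \frac{5}{7}. Verdict: none - at argument \frac{2}{3} the multisets {1, 1} ; {4} match no listed identity.

First insight: t_0 = \frac{5}{7} here, and the two geometric factors (prefactor 5/7) combine into one argument.
Adjacent-term ratio: r(k) = \frac{2}{3} * (k+1) (k+1) / [(k+4) (k+1)] - poly over poly, x = \frac{2}{3} from leading terms; C = \frac{5}{7} at k = 0.


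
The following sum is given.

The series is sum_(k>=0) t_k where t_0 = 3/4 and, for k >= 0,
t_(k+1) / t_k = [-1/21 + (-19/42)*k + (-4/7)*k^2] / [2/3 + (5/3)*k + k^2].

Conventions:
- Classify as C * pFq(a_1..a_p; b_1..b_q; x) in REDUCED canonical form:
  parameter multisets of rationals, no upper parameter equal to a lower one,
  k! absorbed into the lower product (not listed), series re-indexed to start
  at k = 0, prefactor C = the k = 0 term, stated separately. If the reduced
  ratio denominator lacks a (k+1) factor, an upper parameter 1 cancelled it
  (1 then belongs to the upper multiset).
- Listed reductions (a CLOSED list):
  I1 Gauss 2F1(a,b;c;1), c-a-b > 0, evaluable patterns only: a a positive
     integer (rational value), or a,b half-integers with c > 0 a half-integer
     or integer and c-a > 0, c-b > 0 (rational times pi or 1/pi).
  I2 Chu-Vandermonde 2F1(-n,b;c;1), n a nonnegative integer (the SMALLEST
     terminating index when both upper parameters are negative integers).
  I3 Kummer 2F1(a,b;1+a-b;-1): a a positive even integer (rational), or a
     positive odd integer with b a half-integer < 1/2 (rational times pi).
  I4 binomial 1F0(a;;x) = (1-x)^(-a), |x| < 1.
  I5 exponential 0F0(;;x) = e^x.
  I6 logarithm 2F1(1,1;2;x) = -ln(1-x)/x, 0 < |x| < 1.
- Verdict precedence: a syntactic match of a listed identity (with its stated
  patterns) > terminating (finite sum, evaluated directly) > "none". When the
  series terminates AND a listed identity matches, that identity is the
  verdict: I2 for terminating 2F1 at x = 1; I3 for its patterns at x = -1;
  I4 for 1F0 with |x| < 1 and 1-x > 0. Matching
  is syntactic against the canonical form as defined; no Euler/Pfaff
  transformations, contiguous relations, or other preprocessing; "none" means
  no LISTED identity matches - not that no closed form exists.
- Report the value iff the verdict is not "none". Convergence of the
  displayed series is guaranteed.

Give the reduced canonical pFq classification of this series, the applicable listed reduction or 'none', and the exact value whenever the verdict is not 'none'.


At argument -4/7: a 1F0 with upper {1/8}, lower {-}, scaled by C = 3/4. Verdict: binomial (I4) matches (the 1F0 binomial series: exponent -1/8, x = -4/7). Sum: (3/4) * (11/7)^(-1/8).

First insight: with t_0 = 3/4, the ratio is unreduced: k + 2/3 divides both sides (C = 3/4, x = -4/7).
Ratio: r(k) = (-4/7) * (k+1/8) / [(k+1)] ; factor over Q: parameters, x = (-4/7), and C = 3/4.


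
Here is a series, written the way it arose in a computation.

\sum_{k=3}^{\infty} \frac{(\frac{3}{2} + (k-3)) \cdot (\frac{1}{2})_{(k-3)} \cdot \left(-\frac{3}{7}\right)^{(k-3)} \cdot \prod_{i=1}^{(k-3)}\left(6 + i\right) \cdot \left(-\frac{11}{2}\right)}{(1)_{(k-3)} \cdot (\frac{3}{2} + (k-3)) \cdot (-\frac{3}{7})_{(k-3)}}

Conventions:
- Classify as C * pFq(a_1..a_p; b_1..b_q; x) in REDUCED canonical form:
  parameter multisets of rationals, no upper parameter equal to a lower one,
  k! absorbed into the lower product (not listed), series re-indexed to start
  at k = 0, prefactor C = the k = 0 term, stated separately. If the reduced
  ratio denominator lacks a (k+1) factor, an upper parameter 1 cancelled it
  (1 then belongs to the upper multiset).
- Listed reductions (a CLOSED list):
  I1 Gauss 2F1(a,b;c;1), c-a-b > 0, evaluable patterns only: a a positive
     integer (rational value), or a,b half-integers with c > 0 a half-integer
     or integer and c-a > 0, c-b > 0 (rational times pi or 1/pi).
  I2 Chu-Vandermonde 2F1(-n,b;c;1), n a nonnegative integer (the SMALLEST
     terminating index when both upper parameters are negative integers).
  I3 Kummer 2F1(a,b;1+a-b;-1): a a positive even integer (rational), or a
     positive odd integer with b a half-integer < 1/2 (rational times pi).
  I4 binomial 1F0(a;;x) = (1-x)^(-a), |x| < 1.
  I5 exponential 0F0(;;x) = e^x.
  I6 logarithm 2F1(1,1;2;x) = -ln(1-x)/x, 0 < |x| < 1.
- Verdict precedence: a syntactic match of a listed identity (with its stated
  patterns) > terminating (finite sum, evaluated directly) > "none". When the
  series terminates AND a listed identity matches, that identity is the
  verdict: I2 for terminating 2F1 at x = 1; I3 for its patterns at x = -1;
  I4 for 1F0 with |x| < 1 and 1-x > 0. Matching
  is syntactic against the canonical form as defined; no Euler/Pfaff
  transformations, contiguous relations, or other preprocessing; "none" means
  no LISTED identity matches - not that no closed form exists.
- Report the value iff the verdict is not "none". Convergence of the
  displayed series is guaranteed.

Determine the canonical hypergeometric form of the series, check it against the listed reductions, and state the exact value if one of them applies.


Prefactor -\frac{11}{2}, argument -\frac{3}{7}: 2F1 with upper {\frac{1}{2}, 7} over lower {-\frac{3}{7}}. Verdict: none. No listed pattern accepts 2F1(\frac{1}{2}, 7; -\frac{3}{7}; -\frac{3}{7}).

Key observation: t_0 being -\frac{11}{2}, (1)_k (C = -11/2, x = -3/7) is k! itself.
Step ratio: r(k) = -\frac{3}{7} * (k+\frac{1}{2}) (k+7) / [(k-\frac{3}{7}) (k+1)] - rational in k. x = -\frac{3}{7}; t_0 = -\frac{11}{2}; negate the roots.


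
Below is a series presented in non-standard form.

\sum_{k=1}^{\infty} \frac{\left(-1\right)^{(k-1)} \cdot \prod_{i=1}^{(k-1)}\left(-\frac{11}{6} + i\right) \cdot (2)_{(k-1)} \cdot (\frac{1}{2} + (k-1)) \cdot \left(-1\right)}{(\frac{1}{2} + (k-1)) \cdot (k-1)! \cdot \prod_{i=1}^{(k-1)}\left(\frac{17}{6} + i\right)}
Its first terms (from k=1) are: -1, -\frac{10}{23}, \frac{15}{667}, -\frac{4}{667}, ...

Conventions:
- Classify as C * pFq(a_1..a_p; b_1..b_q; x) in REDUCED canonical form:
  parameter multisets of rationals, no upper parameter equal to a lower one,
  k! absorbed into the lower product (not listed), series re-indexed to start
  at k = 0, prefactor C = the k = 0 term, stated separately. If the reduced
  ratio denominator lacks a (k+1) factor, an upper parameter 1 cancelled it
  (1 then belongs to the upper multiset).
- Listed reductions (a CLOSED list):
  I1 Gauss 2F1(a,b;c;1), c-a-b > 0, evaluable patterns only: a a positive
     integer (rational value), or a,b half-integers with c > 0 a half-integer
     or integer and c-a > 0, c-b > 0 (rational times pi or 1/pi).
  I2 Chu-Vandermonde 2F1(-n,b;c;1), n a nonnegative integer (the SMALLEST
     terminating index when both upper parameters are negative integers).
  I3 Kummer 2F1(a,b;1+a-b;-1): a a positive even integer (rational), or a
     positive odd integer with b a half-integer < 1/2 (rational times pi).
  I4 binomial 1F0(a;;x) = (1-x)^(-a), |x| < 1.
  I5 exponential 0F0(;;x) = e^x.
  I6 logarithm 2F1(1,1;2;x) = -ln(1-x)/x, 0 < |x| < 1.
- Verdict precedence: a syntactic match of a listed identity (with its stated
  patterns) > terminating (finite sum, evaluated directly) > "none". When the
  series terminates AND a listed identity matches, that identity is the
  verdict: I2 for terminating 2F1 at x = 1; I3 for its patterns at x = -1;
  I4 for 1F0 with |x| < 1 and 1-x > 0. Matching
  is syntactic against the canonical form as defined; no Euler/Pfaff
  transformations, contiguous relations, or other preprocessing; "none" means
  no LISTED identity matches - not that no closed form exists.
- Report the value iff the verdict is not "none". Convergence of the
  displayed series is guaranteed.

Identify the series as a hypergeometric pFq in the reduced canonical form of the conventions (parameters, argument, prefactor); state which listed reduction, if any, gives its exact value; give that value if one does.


Prefactor -1, argument -1: 2F1 with upper {-\frac{5}{6}, 2} over lower {\frac{23}{6}}. Verdict: the Kummer evaluation I3 applies (x = -1; c = \frac{23}{6} equals 1+a-b for upper {-\frac{5}{6}, 2}: listed pattern). Its exact value is -\frac{17}{12}.

Key step: t_0 being -1, the factor k + 1/2 cancels (top and bottom), leaving C = -1.
Consecutive-term ratio: r(k) = -1 * (k-\frac{5}{6}) (k+2) / [(k+\frac{23}{6}) (k+1)] - rational; roots negated = parameters, x = -1, C = -1.
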